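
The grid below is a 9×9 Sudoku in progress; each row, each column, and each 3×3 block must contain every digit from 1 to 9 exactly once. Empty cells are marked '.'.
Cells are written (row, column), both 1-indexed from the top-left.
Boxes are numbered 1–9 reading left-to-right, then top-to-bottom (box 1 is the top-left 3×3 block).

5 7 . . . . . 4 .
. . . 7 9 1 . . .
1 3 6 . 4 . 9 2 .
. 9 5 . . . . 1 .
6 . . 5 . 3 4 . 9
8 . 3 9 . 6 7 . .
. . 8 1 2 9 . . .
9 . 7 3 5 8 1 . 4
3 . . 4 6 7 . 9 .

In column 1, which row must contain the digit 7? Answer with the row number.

4

Consider where 7 can go in column 1.
(2,1) is out (row 2 already has a 7).
(7,1) is out (box 7 already has a 7).
So the only cell in column 1 that can hold 7 is (4,1).
That is row 4.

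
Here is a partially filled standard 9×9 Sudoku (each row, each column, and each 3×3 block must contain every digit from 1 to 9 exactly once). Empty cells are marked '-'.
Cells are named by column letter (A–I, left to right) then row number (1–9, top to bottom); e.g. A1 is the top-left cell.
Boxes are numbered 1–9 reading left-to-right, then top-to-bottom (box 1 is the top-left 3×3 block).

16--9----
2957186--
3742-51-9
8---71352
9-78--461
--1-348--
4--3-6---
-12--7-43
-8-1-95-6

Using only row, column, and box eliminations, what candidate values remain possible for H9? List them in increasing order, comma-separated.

Row 9 already contains {1, 5, 6, 8, 9}.
Column H already contains {4, 5, 6}.
Its 3×3 block (box 9) already contains {3, 4, 5, 6}.
Removing those from 1–9 leaves {2, 7} as the candidates for H9.

2,7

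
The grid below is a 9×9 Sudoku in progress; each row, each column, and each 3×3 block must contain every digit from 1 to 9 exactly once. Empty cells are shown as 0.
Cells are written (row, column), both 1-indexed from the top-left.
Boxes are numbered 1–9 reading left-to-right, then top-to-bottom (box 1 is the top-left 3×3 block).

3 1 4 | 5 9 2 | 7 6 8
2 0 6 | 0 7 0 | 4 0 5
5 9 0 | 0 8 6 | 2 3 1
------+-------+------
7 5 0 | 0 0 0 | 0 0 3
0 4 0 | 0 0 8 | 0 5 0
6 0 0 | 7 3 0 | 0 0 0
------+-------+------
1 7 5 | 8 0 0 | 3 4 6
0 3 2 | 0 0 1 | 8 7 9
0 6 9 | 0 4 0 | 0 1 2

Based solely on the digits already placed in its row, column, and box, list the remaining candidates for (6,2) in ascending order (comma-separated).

2,8

Row 6 already contains {3, 6, 7}.
Column 2 already contains {1, 3, 4, 5, 6, 7, 9}.
Its 3×3 block (box 4) already contains {4, 5, 6, 7}.
Removing those from 1–9 leaves {2, 8} as the candidates for (6,2).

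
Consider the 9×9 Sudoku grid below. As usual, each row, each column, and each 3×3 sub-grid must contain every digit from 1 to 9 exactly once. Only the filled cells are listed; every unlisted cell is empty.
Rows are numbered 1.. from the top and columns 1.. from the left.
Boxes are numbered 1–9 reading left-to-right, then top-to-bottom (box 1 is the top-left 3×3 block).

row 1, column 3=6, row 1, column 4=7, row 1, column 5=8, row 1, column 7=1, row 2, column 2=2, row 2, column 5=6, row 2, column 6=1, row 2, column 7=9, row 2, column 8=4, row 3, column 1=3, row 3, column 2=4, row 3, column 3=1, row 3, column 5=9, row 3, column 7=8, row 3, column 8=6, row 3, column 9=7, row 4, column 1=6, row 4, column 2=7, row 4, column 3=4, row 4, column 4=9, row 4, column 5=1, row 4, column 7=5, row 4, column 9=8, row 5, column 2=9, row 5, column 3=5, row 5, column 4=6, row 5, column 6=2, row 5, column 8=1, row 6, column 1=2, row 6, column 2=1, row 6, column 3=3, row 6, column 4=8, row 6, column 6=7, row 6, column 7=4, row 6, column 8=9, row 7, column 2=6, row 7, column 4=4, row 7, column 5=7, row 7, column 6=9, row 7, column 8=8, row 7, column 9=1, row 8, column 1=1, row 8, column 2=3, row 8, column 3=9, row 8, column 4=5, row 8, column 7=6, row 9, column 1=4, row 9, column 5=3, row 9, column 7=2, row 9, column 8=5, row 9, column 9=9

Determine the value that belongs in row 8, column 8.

7

Row 8 already contains {1, 3, 5, 6, 9}.
Column 8 already contains {1, 4, 5, 6, 8, 9}.
Its 3×3 block (box 9) already contains {1, 2, 5, 6, 8, 9}.
The only value from 1–9 not eliminated is 7, so row 8, column 8 = 7.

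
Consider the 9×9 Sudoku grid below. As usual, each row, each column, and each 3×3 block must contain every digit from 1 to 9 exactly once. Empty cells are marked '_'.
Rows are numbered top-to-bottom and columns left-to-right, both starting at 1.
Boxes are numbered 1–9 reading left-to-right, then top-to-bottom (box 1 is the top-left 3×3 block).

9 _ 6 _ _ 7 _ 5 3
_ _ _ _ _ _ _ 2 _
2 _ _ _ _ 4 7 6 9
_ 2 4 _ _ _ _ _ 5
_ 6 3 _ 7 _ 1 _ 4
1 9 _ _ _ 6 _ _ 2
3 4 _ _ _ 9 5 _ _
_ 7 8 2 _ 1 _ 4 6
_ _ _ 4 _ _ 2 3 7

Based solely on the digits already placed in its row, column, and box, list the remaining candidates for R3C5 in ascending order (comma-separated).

Row 3 already contains {2, 4, 6, 7, 9}.
Column 5 already contains {7}.
Its 3×3 block (box 2) already contains {4, 7}.
Removing those from 1–9 leaves {1, 3, 5, 8} as the candidates for R3C5.

1,3,5,8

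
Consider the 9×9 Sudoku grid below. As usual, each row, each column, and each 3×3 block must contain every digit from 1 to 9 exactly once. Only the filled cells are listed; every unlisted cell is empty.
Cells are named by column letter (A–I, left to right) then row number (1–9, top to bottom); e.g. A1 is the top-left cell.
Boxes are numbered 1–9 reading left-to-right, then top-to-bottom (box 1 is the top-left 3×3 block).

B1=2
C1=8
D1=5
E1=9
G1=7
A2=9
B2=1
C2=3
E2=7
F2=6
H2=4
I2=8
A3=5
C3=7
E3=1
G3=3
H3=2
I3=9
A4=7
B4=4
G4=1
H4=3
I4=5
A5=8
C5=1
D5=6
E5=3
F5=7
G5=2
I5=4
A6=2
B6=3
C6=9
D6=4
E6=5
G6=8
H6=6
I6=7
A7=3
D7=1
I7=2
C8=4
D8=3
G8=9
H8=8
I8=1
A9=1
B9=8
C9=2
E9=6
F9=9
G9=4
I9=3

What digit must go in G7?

6

Cell G7 itself could take any of {5, 6} by direct elimination.
Consider where 6 can go in box 9.
H7 is out (column H already has a 6).
H9 is out (row 9 already has a 6).
So the only cell in box 9 that can hold 6 is G7.
Therefore G7 = 6.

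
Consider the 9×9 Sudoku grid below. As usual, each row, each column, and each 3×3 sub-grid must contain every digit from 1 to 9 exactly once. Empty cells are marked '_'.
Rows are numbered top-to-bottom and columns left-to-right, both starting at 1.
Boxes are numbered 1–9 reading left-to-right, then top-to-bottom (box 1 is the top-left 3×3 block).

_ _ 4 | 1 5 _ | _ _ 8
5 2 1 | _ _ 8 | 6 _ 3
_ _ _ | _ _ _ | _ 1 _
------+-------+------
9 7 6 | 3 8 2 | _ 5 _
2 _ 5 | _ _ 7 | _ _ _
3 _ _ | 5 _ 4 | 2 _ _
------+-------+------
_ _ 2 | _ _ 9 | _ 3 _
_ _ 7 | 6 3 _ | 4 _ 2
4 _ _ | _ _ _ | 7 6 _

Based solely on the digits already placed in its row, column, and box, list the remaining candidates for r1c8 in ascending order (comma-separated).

2,7,9

Row 1 already contains {1, 4, 5, 8}.
Column 8 already contains {1, 3, 5, 6}.
Its 3×3 block (box 3) already contains {1, 3, 6, 8}.
Removing those from 1–9 leaves {2, 7, 9} as the candidates for r1c8.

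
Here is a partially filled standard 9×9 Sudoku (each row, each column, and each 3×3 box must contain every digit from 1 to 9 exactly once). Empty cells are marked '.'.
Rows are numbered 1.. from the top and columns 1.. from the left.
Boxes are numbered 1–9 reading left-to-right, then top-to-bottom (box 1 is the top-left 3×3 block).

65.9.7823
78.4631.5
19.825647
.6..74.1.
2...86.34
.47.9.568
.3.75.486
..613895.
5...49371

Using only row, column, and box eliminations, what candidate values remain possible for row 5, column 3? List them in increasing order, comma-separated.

Row 5 already contains {2, 3, 4, 6, 8}.
Column 3 already contains {6, 7}.
Its 3×3 block (box 4) already contains {2, 4, 6, 7}.
Removing those from 1–9 leaves {1, 5, 9} as the candidates for row 5, column 3.

1,5,9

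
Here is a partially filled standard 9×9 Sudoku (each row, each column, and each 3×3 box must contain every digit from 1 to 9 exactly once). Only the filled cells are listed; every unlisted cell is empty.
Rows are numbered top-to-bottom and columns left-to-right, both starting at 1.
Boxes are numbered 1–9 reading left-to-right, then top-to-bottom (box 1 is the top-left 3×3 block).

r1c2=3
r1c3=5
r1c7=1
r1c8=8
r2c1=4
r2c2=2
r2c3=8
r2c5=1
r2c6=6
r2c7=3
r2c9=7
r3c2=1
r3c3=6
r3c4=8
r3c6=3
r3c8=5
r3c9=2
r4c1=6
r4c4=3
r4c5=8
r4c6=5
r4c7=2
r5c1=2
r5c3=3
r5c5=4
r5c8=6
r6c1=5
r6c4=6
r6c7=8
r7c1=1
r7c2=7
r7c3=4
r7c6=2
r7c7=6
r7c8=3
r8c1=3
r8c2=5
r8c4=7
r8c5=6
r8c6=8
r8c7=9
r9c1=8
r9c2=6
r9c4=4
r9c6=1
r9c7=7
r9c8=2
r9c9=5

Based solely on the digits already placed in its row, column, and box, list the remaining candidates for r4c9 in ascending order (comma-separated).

1,4,9

Row 4 already contains {2, 3, 5, 6, 8}.
Column 9 already contains {2, 5, 7}.
Its 3×3 block (box 6) already contains {2, 6, 8}.
Removing those from 1–9 leaves {1, 4, 9} as the candidates for r4c9.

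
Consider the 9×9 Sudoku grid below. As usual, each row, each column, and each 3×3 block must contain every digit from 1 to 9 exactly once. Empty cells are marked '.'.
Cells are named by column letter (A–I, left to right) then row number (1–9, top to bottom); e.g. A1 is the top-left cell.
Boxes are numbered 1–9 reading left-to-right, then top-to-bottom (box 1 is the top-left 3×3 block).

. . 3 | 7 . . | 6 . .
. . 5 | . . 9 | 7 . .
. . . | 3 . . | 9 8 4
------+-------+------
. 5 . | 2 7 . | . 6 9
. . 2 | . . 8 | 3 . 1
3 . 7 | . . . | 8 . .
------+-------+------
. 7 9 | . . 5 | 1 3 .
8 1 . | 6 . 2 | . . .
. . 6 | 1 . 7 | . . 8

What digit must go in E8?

Cell E8 itself could take any of {3, 4, 9} by direct elimination.
Consider where 3 can go in row 8.
C8 is out (column C already has a 3).
G8 is out (column G already has a 3).
H8 is out (column H already has a 3).
I8 is out (box 9 already has a 3).
So the only cell in row 8 that can hold 3 is E8.
Therefore E8 = 3.

3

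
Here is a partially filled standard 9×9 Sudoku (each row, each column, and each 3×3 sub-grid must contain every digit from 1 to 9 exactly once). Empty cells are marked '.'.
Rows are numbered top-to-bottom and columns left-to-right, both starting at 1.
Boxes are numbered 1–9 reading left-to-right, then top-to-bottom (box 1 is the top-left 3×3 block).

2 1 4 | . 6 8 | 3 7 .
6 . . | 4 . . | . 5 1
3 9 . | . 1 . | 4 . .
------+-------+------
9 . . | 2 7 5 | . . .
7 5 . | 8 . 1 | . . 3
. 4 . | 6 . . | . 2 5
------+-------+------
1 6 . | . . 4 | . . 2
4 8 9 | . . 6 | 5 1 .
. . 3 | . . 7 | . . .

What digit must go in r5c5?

4

Cell r5c5 itself could take any of {4, 9} by direct elimination.
Consider where 4 can go in box 5.
r6c5 is out (row 6 already has a 4).
r6c6 is out (row 6 already has a 4).
So the only cell in box 5 that can hold 4 is r5c5.
Therefore r5c5 = 4.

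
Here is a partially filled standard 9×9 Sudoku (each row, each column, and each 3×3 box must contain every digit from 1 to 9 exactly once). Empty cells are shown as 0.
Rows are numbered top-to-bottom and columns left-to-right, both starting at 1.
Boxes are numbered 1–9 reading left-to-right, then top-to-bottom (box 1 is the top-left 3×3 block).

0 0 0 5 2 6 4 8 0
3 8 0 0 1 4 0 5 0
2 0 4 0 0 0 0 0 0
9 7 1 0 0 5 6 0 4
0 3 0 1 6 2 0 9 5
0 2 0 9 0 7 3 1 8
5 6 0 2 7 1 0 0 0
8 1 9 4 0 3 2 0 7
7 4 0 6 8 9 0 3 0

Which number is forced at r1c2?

9

Row 1 already contains {2, 4, 5, 6, 8}.
Column 2 already contains {1, 2, 3, 4, 6, 7, 8}.
Its 3×3 block (box 1) already contains {2, 3, 4, 8}.
The only value from 1–9 not eliminated is 9, so r1c2 = 9.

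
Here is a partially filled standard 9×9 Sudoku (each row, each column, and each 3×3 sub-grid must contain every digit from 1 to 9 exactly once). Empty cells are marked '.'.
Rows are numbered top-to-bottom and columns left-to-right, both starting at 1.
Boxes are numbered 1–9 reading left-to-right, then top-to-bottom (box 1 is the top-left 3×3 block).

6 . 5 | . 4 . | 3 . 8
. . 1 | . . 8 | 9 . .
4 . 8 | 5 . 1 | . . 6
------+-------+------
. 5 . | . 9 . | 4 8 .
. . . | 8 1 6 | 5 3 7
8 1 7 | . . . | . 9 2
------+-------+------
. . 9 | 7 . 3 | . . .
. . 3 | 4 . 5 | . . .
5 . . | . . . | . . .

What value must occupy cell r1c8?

Cell r1c8 itself could take any of {1, 2, 7} by direct elimination.
Consider where 1 can go in row 1.
r1c2 is out (column 2 already has a 1).
r1c4 is out (box 2 already has a 1).
r1c6 is out (column 6 already has a 1).
So the only cell in row 1 that can hold 1 is r1c8.
Therefore r1c8 = 1.

1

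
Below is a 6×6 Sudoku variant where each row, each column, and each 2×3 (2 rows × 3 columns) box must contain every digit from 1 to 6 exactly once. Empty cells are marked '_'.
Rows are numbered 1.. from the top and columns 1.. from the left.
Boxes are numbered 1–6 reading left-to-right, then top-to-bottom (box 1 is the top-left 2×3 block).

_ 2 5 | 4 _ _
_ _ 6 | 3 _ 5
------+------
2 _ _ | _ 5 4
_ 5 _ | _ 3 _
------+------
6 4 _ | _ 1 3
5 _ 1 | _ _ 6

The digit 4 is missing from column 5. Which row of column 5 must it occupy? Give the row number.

6

Consider where 4 can go in column 5.
row 1, column 5 is out (row 1 already has a 4).
row 2, column 5 is out (box 2 already has a 4).
So the only cell in column 5 that can hold 4 is row 6, column 5.
That is row 6.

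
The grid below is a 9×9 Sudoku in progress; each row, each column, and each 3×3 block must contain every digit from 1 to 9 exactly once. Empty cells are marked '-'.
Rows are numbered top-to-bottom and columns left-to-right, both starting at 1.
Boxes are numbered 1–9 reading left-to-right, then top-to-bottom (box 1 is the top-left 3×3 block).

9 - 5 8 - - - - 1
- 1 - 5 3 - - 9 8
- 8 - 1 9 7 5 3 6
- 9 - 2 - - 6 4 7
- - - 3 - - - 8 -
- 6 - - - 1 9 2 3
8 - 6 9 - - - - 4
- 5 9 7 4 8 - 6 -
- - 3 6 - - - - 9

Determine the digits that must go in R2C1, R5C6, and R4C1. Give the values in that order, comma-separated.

6,9,3

For R2C1:
  Consider where 6 can go in column 1.
  R3C1 is out (row 3 already has a 6). R4C1 is out (row 4 already has a 6). R5C1 is out (box 4 already has a 6). R6C1 is out (row 6 already has a 6). The remaining empty cells in column 1 are similarly blocked.
  So the only cell in column 1 that can hold 6 is R2C1.
  So R2C1 = 6.
For R5C6:
  Consider where 9 can go in column 6.
  R1C6 is out (row 1 already has a 9).
  R2C6 is out (row 2 already has a 9).
  R4C6 is out (row 4 already has a 9).
  R7C6 is out (row 7 already has a 9).
  R9C6 is out (row 9 already has a 9).
  So the only cell in column 6 that can hold 9 is R5C6.
  So R5C6 = 9.
For R4C1:
  Consider where 3 can go in box 4.
  R4C3 is out (column 3 already has a 3). R5C1 is out (row 5 already has a 3). R5C2 is out (row 5 already has a 3). R5C3 is out (row 5 already has a 3). The remaining empty cells in box 4 are similarly blocked.
  So the only cell in box 4 that can hold 3 is R4C1.
  So R4C1 = 3.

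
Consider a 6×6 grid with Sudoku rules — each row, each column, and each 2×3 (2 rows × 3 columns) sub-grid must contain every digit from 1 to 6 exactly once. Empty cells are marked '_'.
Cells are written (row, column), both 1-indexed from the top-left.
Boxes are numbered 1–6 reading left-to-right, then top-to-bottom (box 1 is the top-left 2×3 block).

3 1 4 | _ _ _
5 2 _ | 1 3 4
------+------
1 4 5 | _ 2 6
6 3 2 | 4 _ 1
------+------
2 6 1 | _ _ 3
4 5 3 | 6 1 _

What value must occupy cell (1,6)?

Cell (1,6) itself could take any of {2, 5} by direct elimination.
Consider where 5 can go in column 6.
(6,6) is out (row 6 already has a 5).
So the only cell in column 6 that can hold 5 is (1,6).
Therefore (1,6) = 5.

5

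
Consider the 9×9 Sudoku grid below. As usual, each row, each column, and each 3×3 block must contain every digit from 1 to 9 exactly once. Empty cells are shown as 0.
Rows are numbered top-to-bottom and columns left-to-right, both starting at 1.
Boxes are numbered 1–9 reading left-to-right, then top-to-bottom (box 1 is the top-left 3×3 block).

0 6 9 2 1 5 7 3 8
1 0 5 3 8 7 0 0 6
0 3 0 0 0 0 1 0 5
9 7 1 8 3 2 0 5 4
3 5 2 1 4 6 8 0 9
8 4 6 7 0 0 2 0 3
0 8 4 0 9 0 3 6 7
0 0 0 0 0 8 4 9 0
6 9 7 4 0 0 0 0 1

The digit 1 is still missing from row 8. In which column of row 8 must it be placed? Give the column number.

Consider where 1 can go in row 8.
R8C1 is out (column 1 already has a 1).
R8C3 is out (column 3 already has a 1).
R8C4 is out (column 4 already has a 1).
R8C5 is out (column 5 already has a 1).
R8C9 is out (column 9 already has a 1).
So the only cell in row 8 that can hold 1 is R8C2.
That is column 2.

2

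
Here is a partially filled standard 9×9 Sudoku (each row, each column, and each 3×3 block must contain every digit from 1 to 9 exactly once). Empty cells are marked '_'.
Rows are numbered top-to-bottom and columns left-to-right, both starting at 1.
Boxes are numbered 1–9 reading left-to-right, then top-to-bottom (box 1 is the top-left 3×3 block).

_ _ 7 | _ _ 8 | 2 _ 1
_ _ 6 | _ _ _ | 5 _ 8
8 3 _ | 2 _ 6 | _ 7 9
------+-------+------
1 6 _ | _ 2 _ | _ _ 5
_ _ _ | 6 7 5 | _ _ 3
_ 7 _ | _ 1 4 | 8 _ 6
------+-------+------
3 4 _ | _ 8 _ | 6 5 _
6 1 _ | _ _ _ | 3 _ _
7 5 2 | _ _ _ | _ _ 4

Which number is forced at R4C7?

Cell R4C7 itself could take any of {4, 7, 9} by direct elimination.
Consider where 7 can go in row 4.
R4C3 is out (column 3 already has a 7).
R4C4 is out (box 5 already has a 7).
R4C6 is out (box 5 already has a 7).
R4C8 is out (column 8 already has a 7).
So the only cell in row 4 that can hold 7 is R4C7.
Therefore R4C7 = 7.

7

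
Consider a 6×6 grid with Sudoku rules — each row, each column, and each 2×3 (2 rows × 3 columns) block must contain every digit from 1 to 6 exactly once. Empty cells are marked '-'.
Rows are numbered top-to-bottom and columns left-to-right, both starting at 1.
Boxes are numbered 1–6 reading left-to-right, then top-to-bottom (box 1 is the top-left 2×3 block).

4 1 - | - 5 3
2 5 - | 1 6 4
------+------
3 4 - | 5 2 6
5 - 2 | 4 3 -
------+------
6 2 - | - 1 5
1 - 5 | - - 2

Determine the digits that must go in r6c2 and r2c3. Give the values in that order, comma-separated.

3,3

For r6c2:
  Row 6 already contains {1, 2, 5}.
  Column 2 already contains {1, 2, 4, 5}.
  Its 2×3 block (box 5) already contains {1, 2, 5, 6}.
  The only value from 1–6 not eliminated is 3, so r6c2 = 3.
For r2c3:
  Row 2 already contains {1, 2, 4, 5, 6}.
  Column 3 already contains {2, 5}.
  Its 2×3 block (box 1) already contains {1, 2, 4, 5}.
  The only value from 1–6 not eliminated is 3, so r2c3 = 3.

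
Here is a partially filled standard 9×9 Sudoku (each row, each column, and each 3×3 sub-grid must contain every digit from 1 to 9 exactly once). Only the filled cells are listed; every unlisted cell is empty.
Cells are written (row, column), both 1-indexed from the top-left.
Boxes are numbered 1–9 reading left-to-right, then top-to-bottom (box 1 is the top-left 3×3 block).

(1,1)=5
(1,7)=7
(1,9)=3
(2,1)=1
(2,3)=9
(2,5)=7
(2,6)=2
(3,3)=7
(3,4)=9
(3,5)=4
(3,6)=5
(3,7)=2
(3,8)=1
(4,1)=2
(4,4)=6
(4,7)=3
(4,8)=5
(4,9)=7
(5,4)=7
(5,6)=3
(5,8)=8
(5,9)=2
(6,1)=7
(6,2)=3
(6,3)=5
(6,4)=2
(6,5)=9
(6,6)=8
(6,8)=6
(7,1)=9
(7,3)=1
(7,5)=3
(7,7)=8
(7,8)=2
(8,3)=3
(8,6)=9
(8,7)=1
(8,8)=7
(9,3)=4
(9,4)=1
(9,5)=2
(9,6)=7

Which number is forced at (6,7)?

4

Row 6 already contains {2, 3, 5, 6, 7, 8, 9}.
Column 7 already contains {1, 2, 3, 7, 8}.
Its 3×3 block (box 6) already contains {2, 3, 5, 6, 7, 8}.
The only value from 1–9 not eliminated is 4, so (6,7) = 4.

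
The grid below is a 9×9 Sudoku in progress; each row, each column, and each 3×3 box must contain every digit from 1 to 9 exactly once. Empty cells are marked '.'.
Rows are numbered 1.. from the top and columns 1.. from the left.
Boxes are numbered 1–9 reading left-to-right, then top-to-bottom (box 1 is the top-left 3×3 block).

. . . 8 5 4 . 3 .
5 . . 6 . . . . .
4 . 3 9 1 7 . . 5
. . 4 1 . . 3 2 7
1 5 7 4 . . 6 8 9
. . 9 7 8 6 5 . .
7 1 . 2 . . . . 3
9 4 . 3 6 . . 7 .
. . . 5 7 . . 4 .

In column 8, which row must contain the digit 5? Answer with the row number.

Consider where 5 can go in column 8.
row 2, column 8 is out (row 2 already has a 5).
row 3, column 8 is out (row 3 already has a 5).
row 6, column 8 is out (row 6 already has a 5).
So the only cell in column 8 that can hold 5 is row 7, column 8.
That is row 7.

7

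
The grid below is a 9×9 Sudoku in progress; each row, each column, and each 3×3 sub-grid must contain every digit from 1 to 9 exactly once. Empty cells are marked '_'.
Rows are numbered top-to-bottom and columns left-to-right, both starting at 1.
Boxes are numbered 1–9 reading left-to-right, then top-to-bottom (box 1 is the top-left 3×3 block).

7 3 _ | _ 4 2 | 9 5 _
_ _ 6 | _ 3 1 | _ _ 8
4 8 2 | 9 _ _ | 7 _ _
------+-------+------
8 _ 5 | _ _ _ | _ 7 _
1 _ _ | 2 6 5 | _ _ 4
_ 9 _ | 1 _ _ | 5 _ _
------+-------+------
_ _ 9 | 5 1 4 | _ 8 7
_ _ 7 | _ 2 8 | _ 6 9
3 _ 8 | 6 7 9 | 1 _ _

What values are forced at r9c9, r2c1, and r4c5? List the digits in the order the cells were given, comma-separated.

For r9c9:
  Consider where 5 can go in box 9.
  r7c7 is out (row 7 already has a 5).
  r8c7 is out (column 7 already has a 5).
  r9c8 is out (column 8 already has a 5).
  So the only cell in box 9 that can hold 5 is r9c9.
  So r9c9 = 5.
For r2c1:
  Consider where 9 can go in box 1.
  r1c3 is out (row 1 already has a 9).
  r2c2 is out (column 2 already has a 9).
  So the only cell in box 1 that can hold 9 is r2c1.
  So r2c1 = 9.
For r4c5:
  Row 4 already contains {5, 7, 8}.
  Column 5 already contains {1, 2, 3, 4, 6, 7}.
  Its 3×3 block (box 5) already contains {1, 2, 5, 6}.
  The only value from 1–9 not eliminated is 9, so r4c5 = 9.

5,9,9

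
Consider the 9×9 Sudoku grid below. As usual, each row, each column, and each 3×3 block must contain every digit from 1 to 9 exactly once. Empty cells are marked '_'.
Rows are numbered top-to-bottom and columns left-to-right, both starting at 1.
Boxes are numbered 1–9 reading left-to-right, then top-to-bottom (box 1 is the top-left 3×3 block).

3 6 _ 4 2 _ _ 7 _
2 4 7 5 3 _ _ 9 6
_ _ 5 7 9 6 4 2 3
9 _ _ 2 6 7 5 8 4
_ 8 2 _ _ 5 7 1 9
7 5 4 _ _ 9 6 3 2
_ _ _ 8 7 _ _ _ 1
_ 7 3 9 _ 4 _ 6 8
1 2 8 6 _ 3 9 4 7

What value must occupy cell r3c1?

Row 3 already contains {2, 3, 4, 5, 6, 7, 9}.
Column 1 already contains {1, 2, 3, 7, 9}.
Its 3×3 block (box 1) already contains {2, 3, 4, 5, 6, 7}.
The only value from 1–9 not eliminated is 8, so r3c1 = 8.

8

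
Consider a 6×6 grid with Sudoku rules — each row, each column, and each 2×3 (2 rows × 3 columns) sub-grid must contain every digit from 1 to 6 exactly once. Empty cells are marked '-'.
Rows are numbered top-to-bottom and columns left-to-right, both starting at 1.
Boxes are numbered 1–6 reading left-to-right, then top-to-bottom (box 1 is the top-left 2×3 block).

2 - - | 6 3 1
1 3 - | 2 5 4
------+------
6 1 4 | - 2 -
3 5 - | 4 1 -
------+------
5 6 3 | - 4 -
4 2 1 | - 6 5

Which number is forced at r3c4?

5

Cell r3c4 itself could take any of {3, 5} by direct elimination.
Consider where 5 can go in column 4.
r5c4 is out (row 5 already has a 5).
r6c4 is out (row 6 already has a 5).
So the only cell in column 4 that can hold 5 is r3c4.
Therefore r3c4 = 5.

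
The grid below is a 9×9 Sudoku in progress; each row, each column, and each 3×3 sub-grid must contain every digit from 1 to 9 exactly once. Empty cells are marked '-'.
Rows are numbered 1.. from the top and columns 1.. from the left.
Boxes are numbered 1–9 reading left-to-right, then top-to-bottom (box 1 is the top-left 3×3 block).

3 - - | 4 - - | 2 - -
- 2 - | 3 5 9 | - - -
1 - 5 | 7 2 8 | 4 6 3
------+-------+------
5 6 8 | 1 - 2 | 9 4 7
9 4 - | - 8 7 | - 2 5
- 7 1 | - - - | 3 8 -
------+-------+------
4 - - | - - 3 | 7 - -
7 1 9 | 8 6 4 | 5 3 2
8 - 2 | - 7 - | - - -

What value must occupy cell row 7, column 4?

Cell row 7, column 4 itself could take any of {2, 5, 9} by direct elimination.
Consider where 2 can go in row 7.
row 7, column 2 is out (column 2 already has a 2).
row 7, column 3 is out (column 3 already has a 2).
row 7, column 5 is out (column 5 already has a 2).
row 7, column 8 is out (column 8 already has a 2).
row 7, column 9 is out (column 9 already has a 2).
So the only cell in row 7 that can hold 2 is row 7, column 4.
Therefore row 7, column 4 = 2.

2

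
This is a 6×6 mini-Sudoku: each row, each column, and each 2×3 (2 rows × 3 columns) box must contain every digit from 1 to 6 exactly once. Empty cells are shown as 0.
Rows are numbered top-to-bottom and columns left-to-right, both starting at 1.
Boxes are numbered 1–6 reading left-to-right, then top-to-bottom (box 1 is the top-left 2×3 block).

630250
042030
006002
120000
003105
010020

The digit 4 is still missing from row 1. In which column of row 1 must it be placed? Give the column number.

6

Consider where 4 can go in row 1.
r1c3 is out (box 1 already has a 4).
So the only cell in row 1 that can hold 4 is r1c6.
That is column 6.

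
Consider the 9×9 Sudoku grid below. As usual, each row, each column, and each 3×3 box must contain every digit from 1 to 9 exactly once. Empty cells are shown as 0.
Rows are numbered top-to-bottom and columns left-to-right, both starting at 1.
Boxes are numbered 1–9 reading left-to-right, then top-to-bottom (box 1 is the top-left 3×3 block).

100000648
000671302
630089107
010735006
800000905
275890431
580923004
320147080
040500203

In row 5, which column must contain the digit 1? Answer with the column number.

5

Consider where 1 can go in row 5.
R5C2 is out (column 2 already has a 1).
R5C3 is out (box 4 already has a 1).
R5C4 is out (column 4 already has a 1).
R5C6 is out (column 6 already has a 1).
R5C8 is out (box 6 already has a 1).
So the only cell in row 5 that can hold 1 is R5C5.
That is column 5.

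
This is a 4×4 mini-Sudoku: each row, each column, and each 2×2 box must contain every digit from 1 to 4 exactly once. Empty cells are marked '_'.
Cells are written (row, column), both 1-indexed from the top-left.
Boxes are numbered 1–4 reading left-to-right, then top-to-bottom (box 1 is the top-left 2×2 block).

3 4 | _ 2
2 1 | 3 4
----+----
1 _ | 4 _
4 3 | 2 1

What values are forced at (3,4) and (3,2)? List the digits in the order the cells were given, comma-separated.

For (3,4):
  Row 3 already contains {1, 4}.
  Column 4 already contains {1, 2, 4}.
  Its 2×2 block (box 4) already contains {1, 2, 4}.
  The only value from 1–4 not eliminated is 3, so (3,4) = 3.
For (3,2):
  Row 3 already contains {1, 4}.
  Column 2 already contains {1, 3, 4}.
  Its 2×2 block (box 3) already contains {1, 3, 4}.
  The only value from 1–4 not eliminated is 2, so (3,2) = 2.

3,2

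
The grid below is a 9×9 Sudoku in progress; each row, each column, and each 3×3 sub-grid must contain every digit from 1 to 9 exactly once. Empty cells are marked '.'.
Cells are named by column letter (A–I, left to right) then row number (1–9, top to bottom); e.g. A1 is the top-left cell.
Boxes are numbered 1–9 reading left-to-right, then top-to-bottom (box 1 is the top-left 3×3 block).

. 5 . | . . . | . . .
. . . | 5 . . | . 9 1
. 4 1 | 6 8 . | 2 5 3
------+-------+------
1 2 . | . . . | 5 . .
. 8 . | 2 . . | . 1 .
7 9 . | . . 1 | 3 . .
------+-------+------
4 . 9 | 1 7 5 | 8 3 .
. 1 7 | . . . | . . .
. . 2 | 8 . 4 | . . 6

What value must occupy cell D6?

4

Row 6 already contains {1, 3, 7, 9}.
Column D already contains {1, 2, 5, 6, 8}.
Its 3×3 block (box 5) already contains {1, 2}.
The only value from 1–9 not eliminated is 4, so D6 = 4.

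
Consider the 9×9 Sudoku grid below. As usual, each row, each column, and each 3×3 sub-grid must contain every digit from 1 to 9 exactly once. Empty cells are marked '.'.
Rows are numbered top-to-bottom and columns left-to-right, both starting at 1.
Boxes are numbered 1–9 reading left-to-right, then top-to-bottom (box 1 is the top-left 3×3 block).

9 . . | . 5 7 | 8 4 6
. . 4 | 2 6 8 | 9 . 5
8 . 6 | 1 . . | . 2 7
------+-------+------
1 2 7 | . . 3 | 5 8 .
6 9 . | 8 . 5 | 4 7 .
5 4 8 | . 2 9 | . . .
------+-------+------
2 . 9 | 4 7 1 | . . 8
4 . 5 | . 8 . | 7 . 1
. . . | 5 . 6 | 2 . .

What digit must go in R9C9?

Cell R9C9 itself could take any of {3, 4, 9} by direct elimination.
Consider where 4 can go in box 9.
R7C7 is out (row 7 already has a 4).
R7C8 is out (row 7 already has a 4).
R8C8 is out (row 8 already has a 4).
R9C8 is out (column 8 already has a 4).
So the only cell in box 9 that can hold 4 is R9C9.
Therefore R9C9 = 4.

4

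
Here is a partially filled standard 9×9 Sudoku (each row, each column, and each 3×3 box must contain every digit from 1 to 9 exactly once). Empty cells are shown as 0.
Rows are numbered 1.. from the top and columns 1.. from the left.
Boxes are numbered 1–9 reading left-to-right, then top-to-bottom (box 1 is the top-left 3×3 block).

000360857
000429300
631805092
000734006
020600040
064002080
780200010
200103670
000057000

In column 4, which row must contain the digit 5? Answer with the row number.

6

Consider where 5 can go in column 4.
row 9, column 4 is out (row 9 already has a 5).
So the only cell in column 4 that can hold 5 is row 6, column 4.
That is row 6.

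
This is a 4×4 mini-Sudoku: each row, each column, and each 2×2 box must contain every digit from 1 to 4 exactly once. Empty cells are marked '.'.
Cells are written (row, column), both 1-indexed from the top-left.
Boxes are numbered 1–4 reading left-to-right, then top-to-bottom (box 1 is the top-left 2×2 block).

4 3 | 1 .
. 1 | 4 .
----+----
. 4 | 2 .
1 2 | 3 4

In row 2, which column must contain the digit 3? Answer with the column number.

Consider where 3 can go in row 2.
(2,1) is out (box 1 already has a 3).
So the only cell in row 2 that can hold 3 is (2,4).
That is column 4.

4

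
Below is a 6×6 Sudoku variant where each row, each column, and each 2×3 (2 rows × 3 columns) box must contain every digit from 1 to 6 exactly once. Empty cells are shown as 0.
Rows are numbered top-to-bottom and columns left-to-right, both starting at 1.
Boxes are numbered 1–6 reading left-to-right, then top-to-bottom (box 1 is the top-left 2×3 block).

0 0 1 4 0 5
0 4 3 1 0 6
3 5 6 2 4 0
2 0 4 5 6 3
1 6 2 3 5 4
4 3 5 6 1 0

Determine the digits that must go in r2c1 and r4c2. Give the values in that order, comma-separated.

5,1

For r2c1:
  Row 2 already contains {1, 3, 4, 6}.
  Column 1 already contains {1, 2, 3, 4}.
  Its 2×3 block (box 1) already contains {1, 3, 4}.
  The only value from 1–6 not eliminated is 5, so r2c1 = 5.
For r4c2:
  Row 4 already contains {2, 3, 4, 5, 6}.
  Column 2 already contains {3, 4, 5, 6}.
  Its 2×3 block (box 3) already contains {2, 3, 4, 5, 6}.
  The only value from 1–6 not eliminated is 1, so r4c2 = 1.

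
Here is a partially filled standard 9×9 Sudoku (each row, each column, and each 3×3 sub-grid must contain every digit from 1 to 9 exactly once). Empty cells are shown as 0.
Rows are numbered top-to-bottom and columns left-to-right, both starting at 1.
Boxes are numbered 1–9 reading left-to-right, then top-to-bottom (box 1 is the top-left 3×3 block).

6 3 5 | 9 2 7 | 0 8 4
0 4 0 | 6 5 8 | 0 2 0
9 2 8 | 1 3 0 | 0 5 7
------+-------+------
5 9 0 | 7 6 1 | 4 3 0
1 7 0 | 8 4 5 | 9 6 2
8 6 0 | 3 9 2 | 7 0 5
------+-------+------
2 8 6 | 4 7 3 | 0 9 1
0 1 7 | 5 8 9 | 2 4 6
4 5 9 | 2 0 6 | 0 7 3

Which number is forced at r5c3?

3

Row 5 already contains {1, 2, 4, 5, 6, 7, 8, 9}.
Column 3 already contains {5, 6, 7, 8, 9}.
Its 3×3 block (box 4) already contains {1, 5, 6, 7, 8, 9}.
The only value from 1–9 not eliminated is 3, so r5c3 = 3.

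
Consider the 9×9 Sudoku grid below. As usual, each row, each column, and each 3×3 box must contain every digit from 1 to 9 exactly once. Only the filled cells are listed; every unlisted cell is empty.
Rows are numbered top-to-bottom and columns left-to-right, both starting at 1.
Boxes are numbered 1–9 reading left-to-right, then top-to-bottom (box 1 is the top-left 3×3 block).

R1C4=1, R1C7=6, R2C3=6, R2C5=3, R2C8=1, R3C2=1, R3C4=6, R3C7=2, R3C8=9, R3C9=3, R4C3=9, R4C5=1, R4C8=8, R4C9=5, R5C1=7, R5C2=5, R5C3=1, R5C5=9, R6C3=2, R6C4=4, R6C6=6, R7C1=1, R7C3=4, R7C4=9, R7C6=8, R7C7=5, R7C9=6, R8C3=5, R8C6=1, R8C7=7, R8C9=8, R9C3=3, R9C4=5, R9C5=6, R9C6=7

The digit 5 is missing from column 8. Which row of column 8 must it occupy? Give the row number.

1

Consider where 5 can go in column 8.
R5C8 is out (row 5 already has a 5).
R6C8 is out (box 6 already has a 5).
R7C8 is out (row 7 already has a 5).
R8C8 is out (row 8 already has a 5).
R9C8 is out (row 9 already has a 5).
So the only cell in column 8 that can hold 5 is R1C8.
That is row 1.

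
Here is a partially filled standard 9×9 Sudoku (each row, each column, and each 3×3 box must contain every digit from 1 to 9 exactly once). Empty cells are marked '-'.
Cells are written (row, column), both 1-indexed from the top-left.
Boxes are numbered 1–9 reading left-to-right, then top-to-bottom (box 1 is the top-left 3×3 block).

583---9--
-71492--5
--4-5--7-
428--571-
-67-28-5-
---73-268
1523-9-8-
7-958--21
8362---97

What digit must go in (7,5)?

7

Cell (7,5) itself could take any of {4, 6, 7} by direct elimination.
Consider where 7 can go in row 7.
(7,7) is out (column 7 already has a 7).
(7,9) is out (column 9 already has a 7).
So the only cell in row 7 that can hold 7 is (7,5).
Therefore (7,5) = 7.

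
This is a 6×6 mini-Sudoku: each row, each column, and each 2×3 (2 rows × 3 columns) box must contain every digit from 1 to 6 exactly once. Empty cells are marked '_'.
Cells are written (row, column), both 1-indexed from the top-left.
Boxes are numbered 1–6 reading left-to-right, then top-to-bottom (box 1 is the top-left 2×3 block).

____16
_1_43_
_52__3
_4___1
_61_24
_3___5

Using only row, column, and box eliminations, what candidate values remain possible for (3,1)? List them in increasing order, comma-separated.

Row 3 already contains {2, 3, 5}.
Column 1 already contains {}.
Its 2×3 block (box 3) already contains {2, 4, 5}.
Removing those from 1–6 leaves {1, 6} as the candidates for (3,1).

1,6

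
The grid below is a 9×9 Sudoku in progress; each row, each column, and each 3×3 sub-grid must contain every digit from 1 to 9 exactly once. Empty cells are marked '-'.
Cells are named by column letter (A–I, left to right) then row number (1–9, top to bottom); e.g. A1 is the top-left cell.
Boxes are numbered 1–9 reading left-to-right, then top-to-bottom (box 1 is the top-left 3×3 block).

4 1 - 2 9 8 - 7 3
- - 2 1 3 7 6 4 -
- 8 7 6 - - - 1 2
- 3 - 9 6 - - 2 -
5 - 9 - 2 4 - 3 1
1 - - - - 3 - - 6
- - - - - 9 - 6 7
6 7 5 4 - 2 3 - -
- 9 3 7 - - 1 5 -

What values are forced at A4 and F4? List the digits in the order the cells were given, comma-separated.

7,1

For A4:
  Consider where 7 can go in column A.
  A2 is out (row 2 already has a 7).
  A3 is out (row 3 already has a 7).
  A7 is out (row 7 already has a 7).
  A9 is out (row 9 already has a 7).
  So the only cell in column A that can hold 7 is A4.
  So A4 = 7.
For F4:
  Consider where 1 can go in row 4.
  A4 is out (column A already has a 1).
  C4 is out (box 4 already has a 1).
  G4 is out (column G already has a 1).
  I4 is out (column I already has a 1).
  So the only cell in row 4 that can hold 1 is F4.
  So F4 = 1.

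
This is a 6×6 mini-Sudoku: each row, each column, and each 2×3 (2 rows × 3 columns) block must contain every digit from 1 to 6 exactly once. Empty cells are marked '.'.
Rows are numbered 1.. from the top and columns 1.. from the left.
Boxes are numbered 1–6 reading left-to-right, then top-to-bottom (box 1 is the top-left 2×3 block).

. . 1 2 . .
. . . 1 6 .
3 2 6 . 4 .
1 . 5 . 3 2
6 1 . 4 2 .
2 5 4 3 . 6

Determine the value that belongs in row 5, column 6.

Row 5 already contains {1, 2, 4, 6}.
Column 6 already contains {2, 6}.
Its 2×3 block (box 6) already contains {2, 3, 4, 6}.
The only value from 1–6 not eliminated is 5, so row 5, column 6 = 5.

5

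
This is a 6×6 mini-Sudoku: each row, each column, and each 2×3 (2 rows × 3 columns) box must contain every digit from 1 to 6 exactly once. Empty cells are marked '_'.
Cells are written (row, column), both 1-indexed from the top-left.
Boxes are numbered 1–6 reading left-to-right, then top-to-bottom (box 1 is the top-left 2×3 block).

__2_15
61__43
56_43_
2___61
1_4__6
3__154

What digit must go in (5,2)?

Cell (5,2) itself could take any of {2, 5} by direct elimination.
Consider where 5 can go in row 5.
(5,4) is out (box 6 already has a 5).
(5,5) is out (column 5 already has a 5).
So the only cell in row 5 that can hold 5 is (5,2).
Therefore (5,2) = 5.

5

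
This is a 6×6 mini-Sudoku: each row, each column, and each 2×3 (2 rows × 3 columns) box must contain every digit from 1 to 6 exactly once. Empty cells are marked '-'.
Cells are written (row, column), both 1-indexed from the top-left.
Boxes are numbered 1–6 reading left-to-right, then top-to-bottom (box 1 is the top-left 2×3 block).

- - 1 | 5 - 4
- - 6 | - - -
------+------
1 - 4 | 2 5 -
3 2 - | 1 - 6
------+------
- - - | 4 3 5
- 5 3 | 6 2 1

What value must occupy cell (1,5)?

Row 1 already contains {1, 4, 5}.
Column 5 already contains {2, 3, 5}.
Its 2×3 block (box 2) already contains {4, 5}.
The only value from 1–6 not eliminated is 6, so (1,5) = 6.

6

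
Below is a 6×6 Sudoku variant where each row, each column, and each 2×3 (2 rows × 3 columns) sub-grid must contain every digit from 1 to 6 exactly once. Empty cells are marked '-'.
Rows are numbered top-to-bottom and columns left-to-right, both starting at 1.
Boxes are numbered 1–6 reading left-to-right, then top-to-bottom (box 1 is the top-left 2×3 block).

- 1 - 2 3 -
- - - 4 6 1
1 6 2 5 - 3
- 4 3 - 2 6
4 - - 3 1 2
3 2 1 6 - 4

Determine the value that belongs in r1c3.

Cell r1c3 itself could take any of {4, 5, 6} by direct elimination.
Consider where 4 can go in row 1.
r1c1 is out (column 1 already has a 4).
r1c6 is out (column 6 already has a 4).
So the only cell in row 1 that can hold 4 is r1c3.
Therefore r1c3 = 4.

4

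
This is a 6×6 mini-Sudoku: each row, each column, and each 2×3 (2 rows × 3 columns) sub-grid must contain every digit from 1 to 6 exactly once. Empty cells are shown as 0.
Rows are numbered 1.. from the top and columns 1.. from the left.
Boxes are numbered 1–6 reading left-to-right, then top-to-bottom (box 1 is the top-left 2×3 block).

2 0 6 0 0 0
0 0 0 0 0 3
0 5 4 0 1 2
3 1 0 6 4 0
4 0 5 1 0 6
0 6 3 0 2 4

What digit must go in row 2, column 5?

Cell row 2, column 5 itself could take any of {5, 6} by direct elimination.
Consider where 6 can go in box 2.
row 1, column 4 is out (row 1 already has a 6).
row 1, column 5 is out (row 1 already has a 6).
row 1, column 6 is out (row 1 already has a 6).
row 2, column 4 is out (column 4 already has a 6).
So the only cell in box 2 that can hold 6 is row 2, column 5.
Therefore row 2, column 5 = 6.

6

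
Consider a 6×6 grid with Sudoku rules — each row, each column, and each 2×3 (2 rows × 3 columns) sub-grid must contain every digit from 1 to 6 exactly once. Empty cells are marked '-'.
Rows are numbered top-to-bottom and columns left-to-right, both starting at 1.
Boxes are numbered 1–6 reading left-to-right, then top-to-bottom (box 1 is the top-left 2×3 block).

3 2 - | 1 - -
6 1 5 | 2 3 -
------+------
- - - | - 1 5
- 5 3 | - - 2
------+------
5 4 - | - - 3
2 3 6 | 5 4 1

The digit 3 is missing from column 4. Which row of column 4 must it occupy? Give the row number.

3

Consider where 3 can go in column 4.
R4C4 is out (row 4 already has a 3).
R5C4 is out (row 5 already has a 3).
So the only cell in column 4 that can hold 3 is R3C4.
That is row 3.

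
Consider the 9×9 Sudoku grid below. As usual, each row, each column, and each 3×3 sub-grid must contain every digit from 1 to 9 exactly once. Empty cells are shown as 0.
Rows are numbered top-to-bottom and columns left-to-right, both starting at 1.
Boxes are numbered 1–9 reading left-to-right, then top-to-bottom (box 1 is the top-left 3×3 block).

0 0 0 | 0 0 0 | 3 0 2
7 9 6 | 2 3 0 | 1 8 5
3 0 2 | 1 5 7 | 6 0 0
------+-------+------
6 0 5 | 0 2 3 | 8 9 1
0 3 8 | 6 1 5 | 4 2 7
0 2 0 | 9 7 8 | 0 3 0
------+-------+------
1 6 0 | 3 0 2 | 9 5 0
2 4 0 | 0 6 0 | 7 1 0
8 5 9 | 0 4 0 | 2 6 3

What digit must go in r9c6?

1

Row 9 already contains {2, 3, 4, 5, 6, 8, 9}.
Column 6 already contains {2, 3, 5, 7, 8}.
Its 3×3 block (box 8) already contains {2, 3, 4, 6}.
The only value from 1–9 not eliminated is 1, so r9c6 = 1.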